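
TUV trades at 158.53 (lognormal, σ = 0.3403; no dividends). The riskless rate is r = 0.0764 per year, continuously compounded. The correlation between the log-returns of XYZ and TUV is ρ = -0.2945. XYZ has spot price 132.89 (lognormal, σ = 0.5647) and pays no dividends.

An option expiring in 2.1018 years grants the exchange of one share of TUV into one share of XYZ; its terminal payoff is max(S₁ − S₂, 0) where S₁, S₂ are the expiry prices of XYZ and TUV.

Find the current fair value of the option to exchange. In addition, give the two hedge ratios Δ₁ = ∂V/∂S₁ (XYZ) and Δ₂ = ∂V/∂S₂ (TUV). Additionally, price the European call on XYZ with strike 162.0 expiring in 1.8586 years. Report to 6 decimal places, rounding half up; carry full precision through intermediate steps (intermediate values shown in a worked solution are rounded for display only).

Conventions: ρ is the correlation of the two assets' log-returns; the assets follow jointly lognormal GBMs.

σ_eff = √(σ₁² + σ₂² − 2ρσ₁σ₂) = √(0.5647² + 0.3403² − 2·-0.2945·0.5647·0.3403) = 0.740187
d₁ = (ln(S₁/S₂) + (q₂ − q₁ + σ_eff²/2)T) / (σ_eff√T) = (ln(132.89/158.53) + (0.0 − 0.0 + 0.273938)·2.1018) / 1.073092 = 0.372141
d₂ = d₁ − σ_eff√T = 0.372141 − 1.073092 = -0.700952
N(d₁) = 0.645106,  N(d₂) = 0.241667
V = S₁·e^{−q₁T}·N(d₁) − S₂·e^{−q₂T}·N(d₂) = 85.728139 − 38.311409 = 47.416730
Δ₁ = e^{−q₁T}·N(d₁) = 0.645106;  Δ₂ = −e^{−q₂T}·N(d₂) = -0.241667
[vanilla: XYZ call K=162.0]
σ√T = 0.5647·√1.8586 = 0.769858
d₁ = (ln(S/K) + (r+σ²/2)T) / (σ√T) = (ln(132.89/162.0) + (0.0764+0.5647²/2)·1.8586) / 0.769858 = (-0.198075 + 0.438338) / 0.769858 = 0.312088
d₂ = d₁ − σ√T = 0.312088 − 0.769858 = -0.457771
e^{−rT} = 0.867624
N(d₁) = 0.622513,  N(d₂) = 0.323559
price = S·N(d₁) − K·e^{−rT}·N(d₂) = 82.725760 − 45.477805 = 37.247955

exchange price = 47.416730
Δ1 = 0.645106
Δ2 = -0.241667
price(XYZ call K=162.0) = 37.247955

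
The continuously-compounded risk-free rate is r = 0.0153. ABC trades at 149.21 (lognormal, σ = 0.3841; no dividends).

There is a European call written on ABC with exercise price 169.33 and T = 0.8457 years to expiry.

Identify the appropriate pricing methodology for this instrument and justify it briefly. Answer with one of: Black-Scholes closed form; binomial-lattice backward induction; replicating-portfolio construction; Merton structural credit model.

Key observation: the instrument is a plain European call (strike 169.33) on a lognormal asset; the exact continuous-time formula applies directly.

framework: Black-Scholes closed form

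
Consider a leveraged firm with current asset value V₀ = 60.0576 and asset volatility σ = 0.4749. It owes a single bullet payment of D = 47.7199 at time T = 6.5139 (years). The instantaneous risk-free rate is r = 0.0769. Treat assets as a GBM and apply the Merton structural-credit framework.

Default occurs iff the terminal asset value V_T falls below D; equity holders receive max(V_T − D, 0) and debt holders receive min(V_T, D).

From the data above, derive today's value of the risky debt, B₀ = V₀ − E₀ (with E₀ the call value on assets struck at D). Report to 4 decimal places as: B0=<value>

Equity is a call on the firm's assets struck at D = 47.7199:
d₁ = [ln(V₀/D) + (r + σ²/2)T] / (σ√T)
   = [ln(60.0576/47.7199) + (0.0769 + 0.5·0.4749²)·6.5139] / (0.4749·√6.5139)
   = [0.229956 + 1.235459] / 1.212056 = 1.209032
d₂ = d₁ − σ√T = 1.209032 − 1.212056 = -0.003024
N(d₁) = 0.886675,  N(d₂) = 0.498794,  e^(−rT) = 0.605974
E₀ = V₀·N(d₁) − D·e^(−rT)·N(d₂)
   = 60.0576·0.886675 − 47.7199·0.605974·0.498794 = 38.827943
B₀ = V₀ − E₀ = 60.0576 − 38.827943 = 21.229657

B0=21.2297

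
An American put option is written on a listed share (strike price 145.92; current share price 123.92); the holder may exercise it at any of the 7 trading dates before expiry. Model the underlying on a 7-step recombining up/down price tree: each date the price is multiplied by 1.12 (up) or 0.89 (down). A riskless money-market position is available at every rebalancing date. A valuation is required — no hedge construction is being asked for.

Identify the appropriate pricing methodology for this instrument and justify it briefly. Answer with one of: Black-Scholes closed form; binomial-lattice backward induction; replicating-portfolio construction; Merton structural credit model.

Key observation: the defining feature is the embedded early-exercise option across 7 discrete dates on the spot-123.92 tree; pricing the strike-145.92 put means working backward with an exercise test at every node.

framework: binomial-lattice backward induction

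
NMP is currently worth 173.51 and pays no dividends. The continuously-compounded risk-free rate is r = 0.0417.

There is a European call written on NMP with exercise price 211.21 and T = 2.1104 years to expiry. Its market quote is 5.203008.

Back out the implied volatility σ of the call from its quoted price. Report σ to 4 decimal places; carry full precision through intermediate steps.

sigma = 0.1203

At σ = 0.1203 the Black–Scholes value reproduces the quote:
σ√T = 0.1203·√2.1104 = 0.174762
d₁ = (ln(S/K) + (r+σ²/2)T) / (σ√T) = (ln(173.51/211.21) + (0.0417+0.1203²/2)·2.1104) / 0.174762 = (-0.196618 + 0.103275) / 0.174762 = -0.534114
d₂ = d₁ − σ√T = -0.534114 − 0.174762 = -0.708876
e^{−rT} = 0.915758
N(d₁) = 0.296631,  N(d₂) = 0.239201
V = S·N(d₁) − K·e^{−rT}·N(d₂) = 51.468507 − 46.265499 = 5.203008 (matching the quote); vega is positive throughout, so no other σ reproduces this price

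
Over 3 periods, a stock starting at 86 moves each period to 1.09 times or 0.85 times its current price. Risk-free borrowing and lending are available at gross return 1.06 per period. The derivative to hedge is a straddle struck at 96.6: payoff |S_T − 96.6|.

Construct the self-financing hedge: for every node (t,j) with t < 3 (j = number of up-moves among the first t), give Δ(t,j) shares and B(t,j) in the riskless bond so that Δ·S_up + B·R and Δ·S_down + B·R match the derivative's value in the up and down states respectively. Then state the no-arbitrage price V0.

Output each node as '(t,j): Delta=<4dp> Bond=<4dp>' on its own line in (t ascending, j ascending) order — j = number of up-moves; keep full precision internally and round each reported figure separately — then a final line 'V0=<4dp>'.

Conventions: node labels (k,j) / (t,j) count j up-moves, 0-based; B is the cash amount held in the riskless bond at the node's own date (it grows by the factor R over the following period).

(0,0): Delta=-0.0246 Bond=13.8421
(1,0): Delta=-1.0000 Bond=85.9737
(1,1): Delta=0.0841 Bond=4.4868
(2,0): Delta=-1.0000 Bond=91.1321
(2,1): Delta=-1.0000 Bond=91.1321
(2,2): Delta=0.2048 Bond=-7.5835
V0=11.7257

Risk-neutral probability p* = (R−d)/(u−d) = (1.06−0.85)/(1.09−0.85) = 0.8750.
At maturity the claim pays: V(3,0)=43.7852, V(3,1)=28.8728, V(3,2)=9.7499, V(3,3)=14.7725
Node (2,0) S=62.1350: V=(p*·28.8728+(1−p*)·43.7852)/1.06=28.9971; Δ=(28.8728−43.7852)/(67.7271−52.8147)=-1.0000; B=V−Δ·S=91.1321
Node (2,1) S=79.6790: V=(p*·9.7499+(1−p*)·28.8728)/1.06=11.4531; Δ=(9.7499−28.8728)/(86.8501−67.7271)=-1.0000; B=V−Δ·S=91.1321
Node (2,2) S=102.1766: V=(p*·14.7725+(1−p*)·9.7499)/1.06=13.3440; Δ=(14.7725−9.7499)/(111.3725−86.8501)=0.2048; B=V−Δ·S=-7.5835
Node (1,0) S=73.1000: V=(p*·11.4531+(1−p*)·28.9971)/1.06=12.8737; Δ=(11.4531−28.9971)/(79.6790−62.1350)=-1.0000; B=V−Δ·S=85.9737
Node (1,1) S=93.7400: V=(p*·13.3440+(1−p*)·11.4531)/1.06=12.3657; Δ=(13.3440−11.4531)/(102.1766−79.6790)=0.0841; B=V−Δ·S=4.4868
Node (0,0) S=86.0000: V=(p*·12.3657+(1−p*)·12.8737)/1.06=11.7257; Δ=(12.3657−12.8737)/(93.7400−73.1000)=-0.0246; B=V−Δ·S=13.8421
Sanity check at the root: Δ(0,0)·S0 + B(0,0) reproduces V0 = 11.7257.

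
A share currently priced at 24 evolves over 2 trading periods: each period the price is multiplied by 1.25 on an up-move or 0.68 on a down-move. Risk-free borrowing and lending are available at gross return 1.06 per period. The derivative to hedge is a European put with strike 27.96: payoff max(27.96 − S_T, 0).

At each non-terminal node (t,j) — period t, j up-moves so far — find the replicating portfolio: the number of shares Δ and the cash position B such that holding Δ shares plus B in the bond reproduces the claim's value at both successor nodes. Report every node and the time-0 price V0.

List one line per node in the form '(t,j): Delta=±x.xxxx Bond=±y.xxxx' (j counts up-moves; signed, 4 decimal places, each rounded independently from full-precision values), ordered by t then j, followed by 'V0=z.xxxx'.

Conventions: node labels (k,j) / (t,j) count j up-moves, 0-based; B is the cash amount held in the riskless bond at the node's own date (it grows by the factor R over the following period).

(0,0): Delta=-0.5614 Bond=18.1316
(1,0): Delta=-1.0000 Bond=26.3774
(1,1): Delta=-0.4421 Bond=15.6405
V0=4.6579

The replicating-portfolio and risk-neutral prices coincide; use p* = (1.06−0.68)/(1.25−0.68) = 0.6667 for the latter.
Terminal payoffs: V(2,0)=16.8624, V(2,1)=7.5600, V(2,2)=0.0000
  t=1,j=0: stock 16.3200 → up 20.4000 (V=7.5600), down 11.0976 (V=16.8624). Price 10.0574; hedge Δ=-1.0000, bond B=26.3774.
  t=1,j=1: stock 30.0000 → up 37.5000 (V=0.0000), down 20.4000 (V=7.5600). Price 2.3774; hedge Δ=-0.4421, bond B=15.6405.
  t=0,j=0: stock 24.0000 → up 30.0000 (V=2.3774), down 16.3200 (V=10.0574). Price 4.6579; hedge Δ=-0.5614, bond B=18.1316.
As a check, the time-0 holding Δ(0,0)·S0 + B(0,0) comes to 4.6579 — exactly V0.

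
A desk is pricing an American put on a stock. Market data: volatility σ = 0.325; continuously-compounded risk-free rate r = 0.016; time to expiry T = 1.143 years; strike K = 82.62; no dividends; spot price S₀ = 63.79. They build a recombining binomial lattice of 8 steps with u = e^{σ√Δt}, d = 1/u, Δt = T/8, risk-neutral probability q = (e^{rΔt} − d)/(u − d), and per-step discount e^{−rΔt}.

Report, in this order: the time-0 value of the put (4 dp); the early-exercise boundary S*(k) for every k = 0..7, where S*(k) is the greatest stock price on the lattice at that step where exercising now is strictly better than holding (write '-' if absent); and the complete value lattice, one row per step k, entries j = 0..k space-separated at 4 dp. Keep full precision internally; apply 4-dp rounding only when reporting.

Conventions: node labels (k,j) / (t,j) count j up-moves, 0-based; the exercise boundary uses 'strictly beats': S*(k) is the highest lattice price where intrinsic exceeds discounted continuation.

price = 21.2077
boundary = - - 49.8942 44.1264 49.8942 56.4159 63.7900 72.1280
tree:
21.2077
26.7771 15.2422
32.7258 20.4248 9.6695
38.4936 26.3896 14.0248 4.9712
43.5946 32.7258 19.6134 8.0039 1.6915
48.1060 38.4936 26.2041 12.5277 3.1141 0.1498
52.0958 43.5946 32.7258 18.8300 5.7222 0.2879 0.0000
55.6244 48.1060 38.4936 26.2041 10.4920 0.5535 0.0000 0.0000
58.7451 52.0958 43.5946 32.7258 18.8300 1.0641 0.0000 0.0000 0.0000

params: Δt=0.14288 u=1.13071 d=0.88440 q=0.47862 e^(-rΔt)=0.99772
t_8 payoffs: 58.7451 52.0958 43.5946 32.7258 18.8300 1.0641 0.0000 0.0000 0.0000
t_7: node(7,0) S=26.9956 payoff=55.6244 vs cont=55.4358 → 55.6244 [stop]  node(7,1) S=34.5140 payoff=48.1060 vs cont=47.9173 → 48.1060 [stop]  node(7,2) S=44.1264 payoff=38.4936 vs cont=38.3050 → 38.4936 [stop]  node(7,3) S=56.4159 payoff=26.2041 vs cont=26.0155 → 26.2041 [stop]  node(7,4) S=72.1280 payoff=10.4920 vs cont=10.3033 → 10.4920 [stop]  node(7,5) S=92.2161 payoff=0.0000 vs cont=0.5535 → 0.5535 [wait]  node(7,6) S=117.8989 payoff=0.0000 vs cont=0.0000 → 0.0000 [wait]  node(7,7) S=150.7344 payoff=0.0000 vs cont=0.0000 → 0.0000 [wait]  ⇒ S*(7)=72.1280
t_6: node(6,0) S=30.5242 payoff=52.0958 vs cont=51.9072 → 52.0958 [stop]  node(6,1) S=39.0254 payoff=43.5946 vs cont=43.4060 → 43.5946 [stop]  node(6,2) S=49.8942 payoff=32.7258 vs cont=32.5372 → 32.7258 [stop]  node(6,3) S=63.7900 payoff=18.8300 vs cont=18.6413 → 18.8300 [stop]  node(6,4) S=81.5559 payoff=1.0641 vs cont=5.7222 → 5.7222 [wait]  node(6,5) S=104.2697 payoff=0.0000 vs cont=0.2879 → 0.2879 [wait]  node(6,6) S=133.3095 payoff=0.0000 vs cont=0.0000 → 0.0000 [wait]  ⇒ S*(6)=63.7900
t_5: node(5,0) S=34.5140 payoff=48.1060 vs cont=47.9173 → 48.1060 [stop]  node(5,1) S=44.1264 payoff=38.4936 vs cont=38.3050 → 38.4936 [stop]  node(5,2) S=56.4159 payoff=26.2041 vs cont=26.0155 → 26.2041 [stop]  node(5,3) S=72.1280 payoff=10.4920 vs cont=12.5277 → 12.5277 [wait]  node(5,4) S=92.2161 payoff=0.0000 vs cont=3.1141 → 3.1141 [wait]  node(5,5) S=117.8989 payoff=0.0000 vs cont=0.1498 → 0.1498 [wait]  ⇒ S*(5)=56.4159
t_4: node(4,0) S=39.0254 payoff=43.5946 vs cont=43.4060 → 43.5946 [stop]  node(4,1) S=49.8942 payoff=32.7258 vs cont=32.5372 → 32.7258 [stop]  node(4,2) S=63.7900 payoff=18.8300 vs cont=19.6134 → 19.6134 [wait]  node(4,3) S=81.5559 payoff=1.0641 vs cont=8.0039 → 8.0039 [wait]  node(4,4) S=104.2697 payoff=0.0000 vs cont=1.6915 → 1.6915 [wait]  ⇒ S*(4)=49.8942
t_3: node(3,0) S=44.1264 payoff=38.4936 vs cont=38.3050 → 38.4936 [stop]  node(3,1) S=56.4159 payoff=26.2041 vs cont=26.3896 → 26.3896 [wait]  node(3,2) S=72.1280 payoff=10.4920 vs cont=14.0248 → 14.0248 [wait]  node(3,3) S=92.2161 payoff=0.0000 vs cont=4.9712 → 4.9712 [wait]  ⇒ S*(3)=44.1264
t_2: node(2,0) S=49.8942 payoff=32.7258 vs cont=32.6257 → 32.7258 [stop]  node(2,1) S=63.7900 payoff=18.8300 vs cont=20.4248 → 20.4248 [wait]  node(2,2) S=81.5559 payoff=1.0641 vs cont=9.6695 → 9.6695 [wait]  ⇒ S*(2)=49.8942
t_1: node(1,0) S=56.4159 payoff=26.2041 vs cont=26.7771 → 26.7771 [wait]  node(1,1) S=72.1280 payoff=10.4920 vs cont=15.2422 → 15.2422 [wait]  ⇒ S*(1)=-
t_0: node(0,0) S=63.7900 payoff=18.8300 vs cont=21.2077 → 21.2077 [wait]  ⇒ S*(0)=-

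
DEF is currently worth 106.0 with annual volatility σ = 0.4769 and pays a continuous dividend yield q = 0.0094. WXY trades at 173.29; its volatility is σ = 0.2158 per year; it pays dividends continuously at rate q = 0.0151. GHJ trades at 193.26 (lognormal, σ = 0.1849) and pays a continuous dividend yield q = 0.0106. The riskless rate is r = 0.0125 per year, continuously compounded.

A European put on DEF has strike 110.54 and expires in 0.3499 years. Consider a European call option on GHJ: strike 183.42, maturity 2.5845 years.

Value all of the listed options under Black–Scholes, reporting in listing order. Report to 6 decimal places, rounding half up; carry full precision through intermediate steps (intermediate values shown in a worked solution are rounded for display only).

[DEF put K=110.54]
σ√T = 0.4769·√0.3499 = 0.282098
d₁ = (ln(S/K) + (r−q+σ²/2)T) / (σ√T) = (ln(106.0/110.54) + (0.0125−0.0094+0.4769²/2)·0.3499) / 0.282098 = (-0.041938 + 0.040874) / 0.282098 = -0.003772
d₂ = d₁ − σ√T = -0.003772 − 0.282098 = -0.285870
e^{−rT} = 0.995636
e^{−qT} = 0.996716
N(−d₁) = 0.501505,  N(−d₂) = 0.612511
price = K·e^{−rT}·N(−d₂) − S·e^{−qT}·N(−d₁) = 67.411489 − 52.984964 = 14.426525
[GHJ call K=183.42]
σ√T = 0.1849·√2.5845 = 0.297252
d₁ = (ln(S/K) + (r−q+σ²/2)T) / (σ√T) = (ln(193.26/183.42) + (0.0125−0.0106+0.1849²/2)·2.5845) / 0.297252 = (0.052258 + 0.049090) / 0.297252 = 0.340949
d₂ = d₁ − σ√T = 0.340949 − 0.297252 = 0.043697
e^{−rT} = 0.968210
e^{−qT} = 0.972976
N(d₁) = 0.633429,  N(d₂) = 0.517427
price = S·e^{−qT}·N(d₁) − K·e^{−rT}·N(d₂) = 119.108320 − 91.889366 = 27.218954

price(DEF put K=110.54) = 14.426525
price(GHJ call K=183.42) = 27.218954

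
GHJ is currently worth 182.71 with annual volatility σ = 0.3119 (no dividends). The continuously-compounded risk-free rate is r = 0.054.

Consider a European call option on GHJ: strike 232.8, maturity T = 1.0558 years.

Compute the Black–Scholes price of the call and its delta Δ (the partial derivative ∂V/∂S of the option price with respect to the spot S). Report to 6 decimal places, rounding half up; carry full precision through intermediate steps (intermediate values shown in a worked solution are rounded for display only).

price = 11.150233
Δ = 0.338032

σ√T = 0.3119·√1.0558 = 0.320484
d₁ = (ln(S/K) + (r+σ²/2)T) / (σ√T) = (ln(182.71/232.8) + (0.054+0.3119²/2)·1.0558) / 0.320484 = (-0.242280 + 0.108368) / 0.320484 = -0.417841
d₂ = d₁ − σ√T = -0.417841 − 0.320484 = -0.738325
e^{−rT} = 0.944582
N(d₁) = 0.338032,  N(d₂) = 0.230158
Call price V = S·N(d₁) − K·e^{−rT}·N(d₂) = 61.761759 − 50.611526 = 11.150233
Δ = N(d₁) = 0.338032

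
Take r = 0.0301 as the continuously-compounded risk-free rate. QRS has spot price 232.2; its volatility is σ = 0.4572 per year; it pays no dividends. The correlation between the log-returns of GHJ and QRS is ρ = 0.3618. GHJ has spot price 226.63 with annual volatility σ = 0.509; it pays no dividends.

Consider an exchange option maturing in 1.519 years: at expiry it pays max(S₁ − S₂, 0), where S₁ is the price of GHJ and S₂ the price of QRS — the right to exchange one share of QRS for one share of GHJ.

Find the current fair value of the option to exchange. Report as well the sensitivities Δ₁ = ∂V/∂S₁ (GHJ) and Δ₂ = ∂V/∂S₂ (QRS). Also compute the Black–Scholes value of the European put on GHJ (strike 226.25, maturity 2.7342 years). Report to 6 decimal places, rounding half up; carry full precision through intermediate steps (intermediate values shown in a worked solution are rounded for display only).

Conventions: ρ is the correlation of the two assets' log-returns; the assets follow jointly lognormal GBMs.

σ_eff = √(σ₁² + σ₂² − 2ρσ₁σ₂) = √(0.509² + 0.4572² − 2·0.3618·0.509·0.4572) = 0.547467
d₁ = (ln(S₁/S₂) + (q₂ − q₁ + σ_eff²/2)T) / (σ_eff√T) = (ln(226.63/232.2) + (0.0 − 0.0 + 0.149860)·1.519) / 0.674741 = 0.301386
d₂ = d₁ − σ_eff√T = 0.301386 − 0.674741 = -0.373355
N(d₁) = 0.618440,  N(d₂) = 0.354442
V = S₁·e^{−q₁T}·N(d₁) − S₂·e^{−q₂T}·N(d₂) = 140.157019 − 82.301449 = 57.855570
Δ₁ = e^{−q₁T}·N(d₁) = 0.618440;  Δ₂ = −e^{−q₂T}·N(d₂) = -0.354442
[vanilla: GHJ put K=226.25]
σ√T = 0.509·√2.7342 = 0.841653
d₁ = (ln(S/K) + (r+σ²/2)T) / (σ√T) = (ln(226.63/226.25) + (0.0301+0.509²/2)·2.7342) / 0.841653 = (0.001678 + 0.436489) / 0.841653 = 0.520603
d₂ = d₁ − σ√T = 0.520603 − 0.841653 = -0.321049
e^{−rT} = 0.920996
N(−d₁) = 0.301322,  N(−d₂) = 0.625914
price = K·e^{−rT}·N(−d₂) − S·N(−d₁) = 130.424965 − 68.288506 = 62.136459

exchange price = 57.855570
Δ1 = 0.618440
Δ2 = -0.354442
price(GHJ put K=226.25) = 62.136459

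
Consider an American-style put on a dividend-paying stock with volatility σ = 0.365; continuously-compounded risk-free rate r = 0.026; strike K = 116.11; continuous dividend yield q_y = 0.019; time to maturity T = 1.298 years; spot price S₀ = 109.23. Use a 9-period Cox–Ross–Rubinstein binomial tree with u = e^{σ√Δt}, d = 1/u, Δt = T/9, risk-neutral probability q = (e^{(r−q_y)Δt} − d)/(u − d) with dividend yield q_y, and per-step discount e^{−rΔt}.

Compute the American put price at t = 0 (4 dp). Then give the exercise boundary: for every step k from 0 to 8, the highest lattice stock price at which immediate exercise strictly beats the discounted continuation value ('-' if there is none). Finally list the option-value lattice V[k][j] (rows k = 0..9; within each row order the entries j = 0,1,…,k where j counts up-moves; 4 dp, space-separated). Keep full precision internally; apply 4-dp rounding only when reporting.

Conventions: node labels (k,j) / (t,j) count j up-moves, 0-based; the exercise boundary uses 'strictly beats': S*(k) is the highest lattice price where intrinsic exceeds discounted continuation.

price = 21.5389
boundary = - - - - 62.7399 54.6191 62.7399 72.0681 82.7833
tree:
21.5389
28.2606 14.1021
36.0402 19.6802 7.9004
44.5678 26.6752 11.9191 3.4143
53.3701 34.9601 17.5100 5.6854 0.8705
61.4909 44.1017 24.8914 9.2942 1.6457 0.0000
68.5606 53.3701 33.9626 14.8219 3.1111 0.0000 0.0000
74.7153 61.4909 44.0419 22.8244 5.8813 0.0000 0.0000 0.0000
80.0733 68.5606 53.3701 33.3267 11.1183 0.0000 0.0000 0.0000 0.0000
84.7377 74.7153 61.4909 44.0419 21.0184 0.0000 0.0000 0.0000 0.0000 0.0000

params: Δt=0.14422 u=1.14868 d=0.87056 q=0.46903 e^(-rΔt)=0.99626
t_9 payoffs: 84.7377 74.7153 61.4909 44.0419 21.0184 0.0000 0.0000 0.0000 0.0000 0.0000
t_8: node(8,0) S=36.0367 payoff=80.0733 vs cont=79.7373 → 80.0733 [stop]  node(8,1) S=47.5494 payoff=68.5606 vs cont=68.2562 → 68.5606 [stop]  node(8,2) S=62.7399 payoff=53.3701 vs cont=53.1072 → 53.3701 [stop]  node(8,3) S=82.7833 payoff=33.3267 vs cont=33.1186 → 33.3267 [stop]  node(8,4) S=109.2300 payoff=6.8800 vs cont=11.1183 → 11.1183 [wait]  node(8,5) S=144.1256 payoff=0.0000 vs cont=0.0000 → 0.0000 [wait]  node(8,6) S=190.1692 payoff=0.0000 vs cont=0.0000 → 0.0000 [wait]  node(8,7) S=250.9223 payoff=0.0000 vs cont=0.0000 → 0.0000 [wait]  node(8,8) S=331.0841 payoff=0.0000 vs cont=0.0000 → 0.0000 [wait]  ⇒ S*(8)=82.7833
t_7: node(7,0) S=41.3947 payoff=74.7153 vs cont=74.3940 → 74.7153 [stop]  node(7,1) S=54.6191 payoff=61.4909 vs cont=61.2058 → 61.4909 [stop]  node(7,2) S=72.0681 payoff=44.0419 vs cont=43.8045 → 44.0419 [stop]  node(7,3) S=95.0916 payoff=21.0184 vs cont=22.8244 → 22.8244 [wait]  node(7,4) S=125.4705 payoff=0.0000 vs cont=5.8813 → 5.8813 [wait]  node(7,5) S=165.5543 payoff=0.0000 vs cont=0.0000 → 0.0000 [wait]  node(7,6) S=218.4438 payoff=0.0000 vs cont=0.0000 → 0.0000 [wait]  node(7,7) S=288.2298 payoff=0.0000 vs cont=0.0000 → 0.0000 [wait]  ⇒ S*(7)=72.0681
t_6: node(6,0) S=47.5494 payoff=68.5606 vs cont=68.2562 → 68.5606 [stop]  node(6,1) S=62.7399 payoff=53.3701 vs cont=53.1072 → 53.3701 [stop]  node(6,2) S=82.7833 payoff=33.3267 vs cont=33.9626 → 33.9626 [wait]  node(6,3) S=109.2300 payoff=6.8800 vs cont=14.8219 → 14.8219 [wait]  node(6,4) S=144.1256 payoff=0.0000 vs cont=3.1111 → 3.1111 [wait]  node(6,5) S=190.1692 payoff=0.0000 vs cont=0.0000 → 0.0000 [wait]  node(6,6) S=250.9223 payoff=0.0000 vs cont=0.0000 → 0.0000 [wait]  ⇒ S*(6)=62.7399
t_5: node(5,0) S=54.6191 payoff=61.4909 vs cont=61.2058 → 61.4909 [stop]  node(5,1) S=72.0681 payoff=44.0419 vs cont=44.1017 → 44.1017 [wait]  node(5,2) S=95.0916 payoff=21.0184 vs cont=24.8914 → 24.8914 [wait]  node(5,3) S=125.4705 payoff=0.0000 vs cont=9.2942 → 9.2942 [wait]  node(5,4) S=165.5543 payoff=0.0000 vs cont=1.6457 → 1.6457 [wait]  node(5,5) S=218.4438 payoff=0.0000 vs cont=0.0000 → 0.0000 [wait]  ⇒ S*(5)=54.6191
t_4: node(4,0) S=62.7399 payoff=53.3701 vs cont=53.1352 → 53.3701 [stop]  node(4,1) S=82.7833 payoff=33.3267 vs cont=34.9601 → 34.9601 [wait]  node(4,2) S=109.2300 payoff=6.8800 vs cont=17.5100 → 17.5100 [wait]  node(4,3) S=144.1256 payoff=0.0000 vs cont=5.6854 → 5.6854 [wait]  node(4,4) S=190.1692 payoff=0.0000 vs cont=0.8705 → 0.8705 [wait]  ⇒ S*(4)=62.7399
t_3: node(3,0) S=72.0681 payoff=44.0419 vs cont=44.5678 → 44.5678 [wait]  node(3,1) S=95.0916 payoff=21.0184 vs cont=26.6752 → 26.6752 [wait]  node(3,2) S=125.4705 payoff=0.0000 vs cont=11.9191 → 11.9191 [wait]  node(3,3) S=165.5543 payoff=0.0000 vs cont=3.4143 → 3.4143 [wait]  ⇒ S*(3)=-
t_2: node(2,0) S=82.7833 payoff=33.3267 vs cont=36.0402 → 36.0402 [wait]  node(2,1) S=109.2300 payoff=6.8800 vs cont=19.6802 → 19.6802 [wait]  node(2,2) S=144.1256 payoff=0.0000 vs cont=7.9004 → 7.9004 [wait]  ⇒ S*(2)=-
t_1: node(1,0) S=95.0916 payoff=21.0184 vs cont=28.2606 → 28.2606 [wait]  node(1,1) S=125.4705 payoff=0.0000 vs cont=14.1021 → 14.1021 [wait]  ⇒ S*(1)=-
t_0: node(0,0) S=109.2300 payoff=6.8800 vs cont=21.5389 → 21.5389 [wait]  ⇒ S*(0)=-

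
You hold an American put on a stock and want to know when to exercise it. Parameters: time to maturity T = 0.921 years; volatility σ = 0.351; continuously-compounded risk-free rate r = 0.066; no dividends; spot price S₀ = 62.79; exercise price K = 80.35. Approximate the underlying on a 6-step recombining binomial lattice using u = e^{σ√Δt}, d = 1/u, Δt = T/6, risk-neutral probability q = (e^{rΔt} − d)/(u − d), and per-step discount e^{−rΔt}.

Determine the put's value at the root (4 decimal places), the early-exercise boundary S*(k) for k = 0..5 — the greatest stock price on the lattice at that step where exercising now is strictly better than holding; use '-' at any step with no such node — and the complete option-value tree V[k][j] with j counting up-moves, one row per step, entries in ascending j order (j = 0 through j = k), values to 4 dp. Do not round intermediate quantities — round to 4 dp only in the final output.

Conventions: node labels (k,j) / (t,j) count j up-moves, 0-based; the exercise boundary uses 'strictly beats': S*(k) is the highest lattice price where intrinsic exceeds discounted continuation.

price = 18.5927
boundary = - 54.7226 47.6918 54.7226 62.7900 54.7226
tree:
18.5927
25.6274 12.0070
32.6582 17.9748 6.3437
38.7858 25.6274 10.7649 2.0965
44.1260 32.6582 17.5600 4.2577 0.0000
48.7801 38.7858 25.6274 8.6466 0.0000 0.0000
52.8363 44.1260 32.6582 17.5600 0.0000 0.0000 0.0000

Δt=0.15350  u=1.14742  d=0.87152  q=0.50258  discount=0.98992
step 6 (expiry): payoffs max(K−S,0) = 52.8363 44.1260 32.6582 17.5600 0.0000 0.0000 0.0000
step 5: (k=5,j=0): S=31.5699, K−S=48.7801, hold=47.9702 ⇒ V=48.7801 exercise | (k=5,j=1): S=41.5642, K−S=38.7858, hold=37.9758 ⇒ V=38.7858 exercise | (k=5,j=2): S=54.7226, K−S=25.6274, hold=24.8175 ⇒ V=25.6274 exercise | (k=5,j=3): S=72.0467, K−S=8.3033, hold=8.6466 ⇒ V=8.6466 continue | (k=5,j=4): S=94.8552, K−S=0.0000, hold=0.0000 ⇒ V=0.0000 continue | (k=5,j=5): S=124.8844, K−S=0.0000, hold=0.0000 ⇒ V=0.0000 continue  boundary S*=54.7226
step 4: (k=4,j=0): S=36.2240, K−S=44.1260, hold=43.3161 ⇒ V=44.1260 exercise | (k=4,j=1): S=47.6918, K−S=32.6582, hold=31.8483 ⇒ V=32.6582 exercise | (k=4,j=2): S=62.7900, K−S=17.5600, hold=16.9209 ⇒ V=17.5600 exercise | (k=4,j=3): S=82.6680, K−S=0.0000, hold=4.2577 ⇒ V=4.2577 continue | (k=4,j=4): S=108.8390, K−S=0.0000, hold=0.0000 ⇒ V=0.0000 continue  boundary S*=62.7900
step 3: (k=3,j=0): S=41.5642, K−S=38.7858, hold=37.9758 ⇒ V=38.7858 exercise | (k=3,j=1): S=54.7226, K−S=25.6274, hold=24.8175 ⇒ V=25.6274 exercise | (k=3,j=2): S=72.0467, K−S=8.3033, hold=10.7649 ⇒ V=10.7649 continue | (k=3,j=3): S=94.8552, K−S=0.0000, hold=2.0965 ⇒ V=2.0965 continue  boundary S*=54.7226
step 2: (k=2,j=0): S=47.6918, K−S=32.6582, hold=31.8483 ⇒ V=32.6582 exercise | (k=2,j=1): S=62.7900, K−S=17.5600, hold=17.9748 ⇒ V=17.9748 continue | (k=2,j=2): S=82.6680, K−S=0.0000, hold=6.3437 ⇒ V=6.3437 continue  boundary S*=47.6918
step 1: (k=1,j=0): S=54.7226, K−S=25.6274, hold=25.0238 ⇒ V=25.6274 exercise | (k=1,j=1): S=72.0467, K−S=8.3033, hold=12.0070 ⇒ V=12.0070 continue  boundary S*=54.7226
step 0: (k=0,j=0): S=62.7900, K−S=17.5600, hold=18.5927 ⇒ V=18.5927 continue  boundary S*=-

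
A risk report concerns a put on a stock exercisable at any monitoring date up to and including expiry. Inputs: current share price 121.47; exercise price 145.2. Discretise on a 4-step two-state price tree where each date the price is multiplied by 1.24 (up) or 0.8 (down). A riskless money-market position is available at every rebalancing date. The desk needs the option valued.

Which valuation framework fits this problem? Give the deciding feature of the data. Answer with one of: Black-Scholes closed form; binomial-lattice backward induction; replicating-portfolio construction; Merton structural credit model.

framework: binomial-lattice backward induction

Key observation: with exercise allowed before expiry on a discrete up/down model (4 steps from spot 121.47), the strike-145.2 put's value must be rolled back through the tree testing early exercise at each node.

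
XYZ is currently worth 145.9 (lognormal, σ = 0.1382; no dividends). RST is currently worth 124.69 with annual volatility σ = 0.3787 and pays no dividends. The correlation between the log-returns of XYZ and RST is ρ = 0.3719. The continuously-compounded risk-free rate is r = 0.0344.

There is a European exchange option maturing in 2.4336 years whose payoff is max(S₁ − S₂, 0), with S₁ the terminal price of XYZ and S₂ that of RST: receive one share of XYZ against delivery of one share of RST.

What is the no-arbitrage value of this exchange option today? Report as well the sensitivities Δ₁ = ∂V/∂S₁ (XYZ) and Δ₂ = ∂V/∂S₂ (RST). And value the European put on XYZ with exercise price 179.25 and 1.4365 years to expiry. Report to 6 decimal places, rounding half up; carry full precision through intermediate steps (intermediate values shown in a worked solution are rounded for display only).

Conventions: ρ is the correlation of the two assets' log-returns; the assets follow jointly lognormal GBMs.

σ_eff = √(σ₁² + σ₂² − 2ρσ₁σ₂) = √(0.1382² + 0.3787² − 2·0.3719·0.1382·0.3787) = 0.351547
d₁ = (ln(S₁/S₂) + (q₂ − q₁ + σ_eff²/2)T) / (σ_eff√T) = (ln(145.9/124.69) + (0.0 − 0.0 + 0.061793)·2.4336) / 0.548413 = 0.560653
d₂ = d₁ − σ_eff√T = 0.560653 − 0.548413 = 0.012240
N(d₁) = 0.712483,  N(d₂) = 0.504883
V = S₁·e^{−q₁T}·N(d₁) − S₂·e^{−q₂T}·N(d₂) = 103.951245 − 62.953835 = 40.997410
Δ₁ = e^{−q₁T}·N(d₁) = 0.712483;  Δ₂ = −e^{−q₂T}·N(d₂) = -0.504883
[vanilla: XYZ put K=179.25]
σ√T = 0.1382·√1.4365 = 0.165638
d₁ = (ln(S/K) + (r+σ²/2)T) / (σ√T) = (ln(145.9/179.25) + (0.0344+0.1382²/2)·1.4365) / 0.165638 = (-0.205860 + 0.063134) / 0.165638 = -0.861675
d₂ = d₁ − σ√T = -0.861675 − 0.165638 = -1.027313
e^{−rT} = 0.951785
N(−d₁) = 0.805567,  N(−d₂) = 0.847864
price = K·e^{−rT}·N(−d₂) − S·N(−d₁) = 144.651913 − 117.532193 = 27.119721

exchange price = 40.997410
Δ1 = 0.712483
Δ2 = -0.504883
price(XYZ put K=179.25) = 27.119721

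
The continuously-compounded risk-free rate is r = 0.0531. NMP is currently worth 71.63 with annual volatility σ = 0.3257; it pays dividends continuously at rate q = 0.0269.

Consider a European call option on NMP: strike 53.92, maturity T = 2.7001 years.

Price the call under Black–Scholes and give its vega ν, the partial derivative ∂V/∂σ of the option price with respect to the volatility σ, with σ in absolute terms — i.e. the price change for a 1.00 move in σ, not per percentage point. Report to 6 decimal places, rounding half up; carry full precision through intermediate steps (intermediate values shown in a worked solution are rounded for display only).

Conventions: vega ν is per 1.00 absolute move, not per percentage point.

price = 24.345229
ν = 28.324162

σ√T = 0.3257·√2.7001 = 0.535190
d₁ = (ln(S/K) + (r−q+σ²/2)T) / (σ√T) = (ln(71.63/53.92) + (0.0531−0.0269+0.3257²/2)·2.7001) / 0.535190 = (0.284013 + 0.213957) / 0.535190 = 0.930454
d₂ = d₁ − σ√T = 0.930454 − 0.535190 = 0.395264
e^{−rT} = 0.866429
e^{−qT} = 0.929942
N(d₁) = 0.823932,  N(d₂) = 0.653676
Call price V = S·e^{−qT}·N(d₁) − K·e^{−rT}·N(d₂) = 54.883559 − 30.538330 = 24.345229
φ(d₁) = (1/√(2π))·e^{−d₁²/2} = 0.258771
ν = S·e^{−qT}·φ(d₁)·√T = 28.324162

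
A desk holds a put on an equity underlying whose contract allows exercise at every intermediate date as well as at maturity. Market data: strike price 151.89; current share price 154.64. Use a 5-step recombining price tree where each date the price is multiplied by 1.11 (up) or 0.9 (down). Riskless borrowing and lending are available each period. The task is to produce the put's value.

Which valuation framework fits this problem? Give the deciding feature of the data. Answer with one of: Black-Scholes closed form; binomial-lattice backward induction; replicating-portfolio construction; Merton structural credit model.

Key observation: an American put (K = 151.89, S₀ = 154.64) on a 5-date tree has no closed form — the optimal stopping decision is embedded and must be resolved recursively from expiry.

framework: binomial-lattice backward induction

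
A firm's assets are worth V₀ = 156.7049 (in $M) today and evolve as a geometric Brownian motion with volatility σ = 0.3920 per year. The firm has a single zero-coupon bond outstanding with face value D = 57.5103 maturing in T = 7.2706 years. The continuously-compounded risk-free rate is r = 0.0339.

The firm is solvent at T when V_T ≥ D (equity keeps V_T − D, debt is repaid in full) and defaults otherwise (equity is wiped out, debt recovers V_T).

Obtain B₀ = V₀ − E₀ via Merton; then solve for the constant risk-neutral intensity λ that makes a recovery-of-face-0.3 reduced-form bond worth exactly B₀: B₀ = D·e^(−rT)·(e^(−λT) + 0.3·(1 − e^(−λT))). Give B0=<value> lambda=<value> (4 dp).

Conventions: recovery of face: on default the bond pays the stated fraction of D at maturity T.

Work the structural quantities from V₀ = 156.7049 against face 57.5103:
d₁ = [ln(V₀/D) + (r + σ²/2)T] / (σ√T)
   = [ln(156.7049/57.5103) + (0.0339 + 0.5·0.3920²)·7.2706] / (0.3920·√7.2706)
   = [1.002400 + 0.805088] / 1.056991 = 1.710032
d₂ = d₁ − σ√T = 1.710032 − 1.056991 = 0.653042
N(d₁) = 0.956370,  N(d₂) = 0.743135,  e^(−rT) = 0.781552
E₀ = V₀·N(d₁) − D·e^(−rT)·N(d₂)
   = 156.7049·0.956370 − 57.5103·0.781552·0.743135 = 116.465949
B₀ = V₀ − E₀ = 156.7049 − 116.465949 = 40.238951
e^(−λT) = (B₀·e^(rT)/D − 0.3)/(1 − 0.3) = (40.2390·1.279505/57.5103 − 0.3)/0.7 = 0.85035487
λ = −ln(0.85035487)/7.2706 = 0.022295

B0=40.2390 lambda=0.0223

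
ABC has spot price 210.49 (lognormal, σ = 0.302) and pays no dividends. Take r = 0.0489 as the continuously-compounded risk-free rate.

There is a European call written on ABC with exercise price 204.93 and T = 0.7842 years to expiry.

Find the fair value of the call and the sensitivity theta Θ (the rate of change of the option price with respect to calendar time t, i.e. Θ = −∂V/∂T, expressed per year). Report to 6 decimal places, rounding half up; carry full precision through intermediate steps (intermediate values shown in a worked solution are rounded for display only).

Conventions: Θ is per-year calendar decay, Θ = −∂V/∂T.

σ√T = 0.302·√0.7842 = 0.267436
d₁ = (ln(S/K) + (r+σ²/2)T) / (σ√T) = (ln(210.49/204.93) + (0.0489+0.302²/2)·0.7842) / 0.267436 = (0.026770 + 0.074108) / 0.267436 = 0.377204
d₂ = d₁ − σ√T = 0.377204 − 0.267436 = 0.109768
e^{−rT} = 0.962379
N(d₁) = 0.646989,  N(d₂) = 0.543703
Call price V = S·N(d₁) − K·e^{−rT}·N(d₂) = 136.184747 − 107.229308 = 28.955439
φ(d₁) = (1/√(2π))·e^{−d₁²/2} = 0.371547
Θ = −S·φ(d₁)·σ/(2√T) − r·K·e^{−rT}·N(d₂) = −13.335480 − 5.243513 = -18.578993

price = 28.955439
Θ = -18.578993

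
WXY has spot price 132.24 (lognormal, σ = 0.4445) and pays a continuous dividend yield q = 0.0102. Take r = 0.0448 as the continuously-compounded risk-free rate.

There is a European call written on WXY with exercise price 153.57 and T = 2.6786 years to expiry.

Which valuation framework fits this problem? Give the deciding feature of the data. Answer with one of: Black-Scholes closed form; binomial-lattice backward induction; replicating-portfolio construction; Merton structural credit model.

Key observation: a European claim on WXY (strike 153.57) — a lognormal (GBM) underlying with constant rate and volatility — has an exact closed-form value; no lattice or capital structure is involved.

framework: Black-Scholes closed form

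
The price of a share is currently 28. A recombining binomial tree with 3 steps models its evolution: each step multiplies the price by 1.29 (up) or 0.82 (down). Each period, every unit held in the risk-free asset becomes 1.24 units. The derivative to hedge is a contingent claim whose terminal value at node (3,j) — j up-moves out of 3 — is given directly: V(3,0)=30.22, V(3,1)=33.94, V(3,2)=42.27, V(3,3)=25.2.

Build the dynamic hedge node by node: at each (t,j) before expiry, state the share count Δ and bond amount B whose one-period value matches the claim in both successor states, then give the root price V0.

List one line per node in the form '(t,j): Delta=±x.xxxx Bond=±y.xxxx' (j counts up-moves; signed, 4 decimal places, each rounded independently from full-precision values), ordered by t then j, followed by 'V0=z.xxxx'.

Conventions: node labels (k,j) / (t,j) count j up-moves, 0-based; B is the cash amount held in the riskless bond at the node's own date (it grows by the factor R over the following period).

(0,0): Delta=-0.5933 Bond=32.2535
(1,0): Delta=0.5859 Bond=12.9206
(1,1): Delta=-0.6825 Bond=43.2175
(2,0): Delta=0.4204 Bond=19.1369
(2,1): Delta=0.5984 Bond=15.6507
(2,2): Delta=-0.7795 Bond=58.1062
V0=15.6411

Arbitrage-free pricing uses the up-move probability p* = (R−d)/(u−d) = 0.8936, discounting each step at R = 1.24.
Payoffs at expiry: V(3,0)=30.2200, V(3,1)=33.9400, V(3,2)=42.2700, V(3,3)=25.2000
Node (2,0) S=18.8272: V=(p*·33.9400+(1−p*)·30.2200)/1.24=27.0518; Δ=(33.9400−30.2200)/(24.2871−15.4383)=0.4204; B=V−Δ·S=19.1369
Node (2,1) S=29.6184: V=(p*·42.2700+(1−p*)·33.9400)/1.24=33.3741; Δ=(42.2700−33.9400)/(38.2077−24.2871)=0.5984; B=V−Δ·S=15.6507
Node (2,2) S=46.5948: V=(p*·25.2000+(1−p*)·42.2700)/1.24=21.7871; Δ=(25.2000−42.2700)/(60.1073−38.2077)=-0.7795; B=V−Δ·S=58.1062
Node (1,0) S=22.9600: V=(p*·33.3741+(1−p*)·27.0518)/1.24=26.3722; Δ=(33.3741−27.0518)/(29.6184−18.8272)=0.5859; B=V−Δ·S=12.9206
Node (1,1) S=36.1200: V=(p*·21.7871+(1−p*)·33.3741)/1.24=18.5643; Δ=(21.7871−33.3741)/(46.5948−29.6184)=-0.6825; B=V−Δ·S=43.2175
Node (0,0) S=28.0000: V=(p*·18.5643+(1−p*)·26.3722)/1.24=15.6411; Δ=(18.5643−26.3722)/(36.1200−22.9600)=-0.5933; B=V−Δ·S=32.2535
Verification: the root portfolio costs Δ(0,0)·S0 + B(0,0) = 15.6411, matching V0.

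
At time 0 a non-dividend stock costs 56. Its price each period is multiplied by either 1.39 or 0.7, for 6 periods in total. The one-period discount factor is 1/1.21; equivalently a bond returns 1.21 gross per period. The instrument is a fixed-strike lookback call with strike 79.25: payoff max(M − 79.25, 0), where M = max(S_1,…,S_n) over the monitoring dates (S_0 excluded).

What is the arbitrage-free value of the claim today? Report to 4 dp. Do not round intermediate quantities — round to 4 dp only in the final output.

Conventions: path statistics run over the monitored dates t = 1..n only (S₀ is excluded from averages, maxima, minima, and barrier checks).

price = 37.2563

With p* = (R−d)/(u−d) = 0.7391, sum probability × payoff across the paths and divide by R^6.
Enumerate all 2^6 = 64 price paths (U = up ×1.39, D = down ×0.7); each path with k up-moves has probability p*^k·(1−p*)^(6−k).
DDDDDD: M=39.2000, payoff=0.0000, prob=0.000315
UDDDDD: M=77.8400, payoff=0.0000, prob=0.000893
DUDDDD: M=54.4880, payoff=0.0000, prob=0.000893
UUDDDD: M=108.1976, payoff=28.9476, prob=0.002530
DDUDDD: M=39.2000, payoff=0.0000, prob=0.000893
UDUDDD: M=77.8400, payoff=0.0000, prob=0.002530
DUUDDD: M=75.7383, payoff=0.0000, prob=0.002530
UUUDDD: M=150.3947, payoff=71.1447, prob=0.007169
DDDUDD: M=39.2000, payoff=0.0000, prob=0.000893
UDDUDD: M=77.8400, payoff=0.0000, prob=0.002530
DUDUDD: M=54.4880, payoff=0.0000, prob=0.002530
UUDUDD: M=108.1976, payoff=28.9476, prob=0.007169
DDUUDD: M=53.0168, payoff=0.0000, prob=0.002530
UDUUDD: M=105.2763, payoff=26.0263, prob=0.007169
DUUUDD: M=105.2763, payoff=26.0263, prob=0.007169
UUUUDD: M=209.0486, payoff=129.7986, prob=0.020311
DDDDUD: M=39.2000, payoff=0.0000, prob=0.000893
UDDDUD: M=77.8400, payoff=0.0000, prob=0.002530
DUDDUD: M=54.4880, payoff=0.0000, prob=0.002530
UUDDUD: M=108.1976, payoff=28.9476, prob=0.007169
DDUDUD: M=39.2000, payoff=0.0000, prob=0.002530
UDUDUD: M=77.8400, payoff=0.0000, prob=0.007169
DUUDUD: M=75.7383, payoff=0.0000, prob=0.007169
UUUDUD: M=150.3947, payoff=71.1447, prob=0.020311
DDDUUD: M=39.2000, payoff=0.0000, prob=0.002530
UDDUUD: M=77.8400, payoff=0.0000, prob=0.007169
DUDUUD: M=73.6934, payoff=0.0000, prob=0.007169
UUDUUD: M=146.3340, payoff=67.0840, prob=0.020311
DDUUUD: M=73.6934, payoff=0.0000, prob=0.007169
UDUUUD: M=146.3340, payoff=67.0840, prob=0.020311
DUUUUD: M=146.3340, payoff=67.0840, prob=0.020311
UUUUUD: M=290.5775, payoff=211.3275, prob=0.057548
DDDDDU: M=39.2000, payoff=0.0000, prob=0.000893
UDDDDU: M=77.8400, payoff=0.0000, prob=0.002530
DUDDDU: M=54.4880, payoff=0.0000, prob=0.002530
UUDDDU: M=108.1976, payoff=28.9476, prob=0.007169
DDUDDU: M=39.2000, payoff=0.0000, prob=0.002530
UDUDDU: M=77.8400, payoff=0.0000, prob=0.007169
DUUDDU: M=75.7383, payoff=0.0000, prob=0.007169
UUUDDU: M=150.3947, payoff=71.1447, prob=0.020311
DDDUDU: M=39.2000, payoff=0.0000, prob=0.002530
UDDUDU: M=77.8400, payoff=0.0000, prob=0.007169
DUDUDU: M=54.4880, payoff=0.0000, prob=0.007169
UUDUDU: M=108.1976, payoff=28.9476, prob=0.020311
DDUUDU: M=53.0168, payoff=0.0000, prob=0.007169
UDUUDU: M=105.2763, payoff=26.0263, prob=0.020311
DUUUDU: M=105.2763, payoff=26.0263, prob=0.020311
UUUUDU: M=209.0486, payoff=129.7986, prob=0.057548
DDDDUU: M=39.2000, payoff=0.0000, prob=0.002530
UDDDUU: M=77.8400, payoff=0.0000, prob=0.007169
DUDDUU: M=54.4880, payoff=0.0000, prob=0.007169
UUDDUU: M=108.1976, payoff=28.9476, prob=0.020311
DDUDUU: M=51.5854, payoff=0.0000, prob=0.007169
UDUDUU: M=102.4338, payoff=23.1838, prob=0.020311
DUUDUU: M=102.4338, payoff=23.1838, prob=0.020311
UUUDUU: M=203.4043, payoff=124.1543, prob=0.057548
DDDUUU: M=51.5854, payoff=0.0000, prob=0.007169
UDDUUU: M=102.4338, payoff=23.1838, prob=0.020311
DUDUUU: M=102.4338, payoff=23.1838, prob=0.020311
UUDUUU: M=203.4043, payoff=124.1543, prob=0.057548
DDUUUU: M=102.4338, payoff=23.1838, prob=0.020311
UDUUUU: M=203.4043, payoff=124.1543, prob=0.057548
DUUUUU: M=203.4043, payoff=124.1543, prob=0.057548
UUUUUU: M=403.9028, payoff=324.6528, prob=0.163052
Price = Σ prob·payoff / R^6 = 116.926133 / 3.138428 = 37.2563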